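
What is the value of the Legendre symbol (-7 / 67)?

1

First reduce: -7 ≡ 60 (mod 67).
Pull out 2^2: since 67 ≡ 3 (mod 8), (2/67) = -1, so (2/67)^2 = +1.
Reciprocity: 15 ≡ 3 and 67 ≡ 3 (mod 4), so (15/67) = −(67/15).
Reduce top mod 15: now compute (7/15).
Reciprocity: 7 ≡ 3 and 15 ≡ 3 (mod 4), so (7/15) = −(15/7).
Reduce top mod 7: now compute (1/7).
Reached (1/7) = 1. Collecting the sign flips along the way, the symbol is +1.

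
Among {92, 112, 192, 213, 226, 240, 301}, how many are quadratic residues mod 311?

(92/311) = -1 → non-residue.
(112/311) = +1 → QR.
(192/311) = +1 → QR.
(213/311) = -1 → non-residue.
(226/311) = +1 → QR.
(240/311) = +1 → QR.
(301/311) = -1 → non-residue.
Total quadratic residues among the 7: 4.

4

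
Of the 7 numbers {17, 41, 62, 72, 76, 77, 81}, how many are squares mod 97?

3

(17/97) = -1 → non-residue.
(41/97) = -1 → non-residue.
(62/97) = +1 → QR.
(72/97) = +1 → QR.
(76/97) = -1 → non-residue.
(77/97) = -1 → non-residue.
(81/97) = +1 → QR.
Total quadratic residues among the 7: 3.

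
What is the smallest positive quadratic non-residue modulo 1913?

(2/1913) = +1, so 2 is a residue.
(3/1913) = −1, so 3 is the smallest positive non-residue mod 1913.

3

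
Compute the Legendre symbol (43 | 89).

Reciprocity: 43 ≡ 3 and 89 ≡ 1 (mod 4), so (43/89) = +(89/43).
Reduce top mod 43: now compute (3/43).
Reciprocity: 3 ≡ 3 and 43 ≡ 3 (mod 4), so (3/43) = −(43/3).
Reduce top mod 3: now compute (1/3).
Reached (1/3) = 1. Collecting the sign flips along the way, the symbol is -1.

-1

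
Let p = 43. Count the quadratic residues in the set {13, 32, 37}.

1

(13/43) = +1 → QR.
(32/43) = -1 → non-residue.
(37/43) = -1 → non-residue.
Total quadratic residues among the 3: 1.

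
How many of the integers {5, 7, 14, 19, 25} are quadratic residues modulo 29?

(5/29) = +1 → QR.
(7/29) = +1 → QR.
(14/29) = -1 → non-residue.
(19/29) = -1 → non-residue.
(25/29) = +1 → QR.
Total quadratic residues among the 5: 3.

3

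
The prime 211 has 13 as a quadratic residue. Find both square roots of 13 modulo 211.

Since 211 ≡ 3 (mod 4), a square root of 13 is 13^((211+1)/4) = 13^53 mod 211.
Repeated squaring: 13^2≡169, 13^4≡76, 13^8≡79, 13^16≡122, 13^32≡114 (mod 211).
13^53 = 13^(32+16+4+1) ≡ 151 (mod 211).
Check: 151² = 22801 ≡ 13 (mod 211). The two roots are 60 and 151.

60, 151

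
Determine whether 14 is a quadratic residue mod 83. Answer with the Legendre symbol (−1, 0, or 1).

-1

Euler's criterion: (14/83) ≡ 14^41 (mod 83).
14^2 ≡ 30 (mod 83)
14^4 ≡ 70 (mod 83)
14^8 ≡ 3 (mod 83)
14^16 ≡ 9 (mod 83)
14^32 ≡ 81 (mod 83)
14^41 = 14^(32+8+1) ≡ 82 (mod 83).
Result is 82 ≡ −1, so (14/83) = −1.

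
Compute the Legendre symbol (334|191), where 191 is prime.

-1

First reduce: 334 ≡ 143 (mod 191).
Reciprocity: 143 ≡ 3 and 191 ≡ 3 (mod 4), so (143/191) = −(191/143).
Reduce top mod 143: now compute (48/143).
Pull out 2^4: since 143 ≡ 7 (mod 8), (2/143) = +1, so (2/143)^4 = +1.
Reciprocity: 3 ≡ 3 and 143 ≡ 3 (mod 4), so (3/143) = −(143/3).
Reduce top mod 3: now compute (2/3).
Pull out 2: since 3 ≡ 3 (mod 8), (2/3) = -1.
Reached (1/3) = 1. Collecting the sign flips along the way, the symbol is -1.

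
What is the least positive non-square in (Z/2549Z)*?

(2/2549) = −1, so 2 is the smallest positive non-residue mod 2549.

2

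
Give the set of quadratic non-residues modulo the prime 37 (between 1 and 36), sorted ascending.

Square k = 1,…,18 (k and 37−k give the same square):
1²=1, 2²=4, 3²=9, 4²=16, 5²=25, 6²=36, 7²≡12, 8²≡27, 9²≡7, 10²≡26, 11²≡10, 12²≡33, 13²≡21, 14²≡11, 15²≡3, 16²≡34, 17²≡30, 18²≡28 (mod 37).
The residues are {1, 3, 4, 7, 9, 10, 11, 12, 16, 21, 25, 26, 27, 28, 30, 33, 34, 36}; the non-residues are the remaining 18 nonzero classes.

2, 5, 6, 8, 13, 14, 15, 17, 18, 19, 20, 22, 23, 24, 29, 31, 32, 35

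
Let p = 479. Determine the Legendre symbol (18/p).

1

Pull out 2: since 479 ≡ 7 (mod 8), (2/479) = +1.
Reciprocity: 9 ≡ 1 and 479 ≡ 3 (mod 4), so (9/479) = +(479/9).
Reduce top mod 9: now compute (2/9).
Pull out 2: since 9 ≡ 1 (mod 8), (2/9) = +1.
Reached (1/9) = 1. Collecting the sign flips along the way, the symbol is +1.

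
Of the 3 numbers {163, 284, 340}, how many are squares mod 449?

(163/449) = -1 → non-residue.
(284/449) = -1 → non-residue.
(340/449) = -1 → non-residue.
Total quadratic residues among the 3: 0.

0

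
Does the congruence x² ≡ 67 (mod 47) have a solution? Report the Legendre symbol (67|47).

First reduce: 67 ≡ 20 (mod 47).
Pull out 2^2: since 47 ≡ 7 (mod 8), (2/47) = +1, so (2/47)^2 = +1.
Reciprocity: 5 ≡ 1 and 47 ≡ 3 (mod 4), so (5/47) = +(47/5).
Reduce top mod 5: now compute (2/5).
Pull out 2: since 5 ≡ 5 (mod 8), (2/5) = -1.
Reached (1/5) = 1. Collecting the sign flips along the way, the symbol is -1.

-1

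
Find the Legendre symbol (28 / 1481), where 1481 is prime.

1

Pull out 2^2: since 1481 ≡ 1 (mod 8), (2/1481) = +1, so (2/1481)^2 = +1.
Reciprocity: 7 ≡ 3 and 1481 ≡ 1 (mod 4), so (7/1481) = +(1481/7).
Reduce top mod 7: now compute (4/7).
Pull out 2^2: since 7 ≡ 7 (mod 8), (2/7) = +1, so (2/7)^2 = +1.
Reached (1/7) = 1. Collecting the sign flips along the way, the symbol is +1.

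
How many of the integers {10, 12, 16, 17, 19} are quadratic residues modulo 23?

2

(10/23) = -1 → non-residue.
(12/23) = +1 → QR.
(16/23) = +1 → QR.
(17/23) = -1 → non-residue.
(19/23) = -1 → non-residue.
Total quadratic residues among the 5: 2.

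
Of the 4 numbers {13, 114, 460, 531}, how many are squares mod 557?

3

(13/557) = -1 → non-residue.
(114/557) = +1 → QR.
(460/557) = +1 → QR.
(531/557) = +1 → QR.
Total quadratic residues among the 4: 3.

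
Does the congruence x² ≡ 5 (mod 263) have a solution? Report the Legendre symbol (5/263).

-1

Reciprocity: 5 ≡ 1 and 263 ≡ 3 (mod 4), so (5/263) = +(263/5).
Reduce top mod 5: now compute (3/5).
Reciprocity: 3 ≡ 3 and 5 ≡ 1 (mod 4), so (3/5) = +(5/3).
Reduce top mod 3: now compute (2/3).
Pull out 2: since 3 ≡ 3 (mod 8), (2/3) = -1.
Reached (1/3) = 1. Collecting the sign flips along the way, the symbol is -1.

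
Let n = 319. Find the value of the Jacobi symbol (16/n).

Pull out 2^4: since 319 ≡ 7 (mod 8), (2/319) = +1, so (2/319)^4 = +1.
Reached (1/319) = 1. Collecting the sign flips along the way, the symbol is +1.

1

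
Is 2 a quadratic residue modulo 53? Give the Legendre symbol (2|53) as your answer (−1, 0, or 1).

-1

Pull out 2: since 53 ≡ 5 (mod 8), (2/53) = -1.
Reached (1/53) = 1. Collecting the sign flips along the way, the symbol is -1.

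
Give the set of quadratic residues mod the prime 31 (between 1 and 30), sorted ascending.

1 2 4 5 7 8 9 10 14 16 18 19 20 25 28

Square k = 1,…,15 (k and 31−k give the same square):
1²=1, 2²=4, 3²=9, 4²=16, 5²=25, 6²≡5, 7²≡18, 8²≡2, 9²≡19, 10²≡7, 11²≡28, 12²≡20, 13²≡14, 14²≡10, 15²≡8 (mod 31).
So the quadratic residues mod 31 are {1, 2, 4, 5, 7, 8, 9, 10, 14, 16, 18, 19, 20, 25, 28}.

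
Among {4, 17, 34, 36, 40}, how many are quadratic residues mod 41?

3

(4/41) = +1 → QR.
(17/41) = -1 → non-residue.
(34/41) = -1 → non-residue.
(36/41) = +1 → QR.
(40/41) = +1 → QR.
Total quadratic residues among the 5: 3.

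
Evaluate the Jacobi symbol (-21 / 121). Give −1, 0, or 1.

First reduce: -21 ≡ 100 (mod 121).
Pull out 2^2: since 121 ≡ 1 (mod 8), (2/121) = +1, so (2/121)^2 = +1.
Reciprocity: 25 ≡ 1 and 121 ≡ 1 (mod 4), so (25/121) = +(121/25).
Reduce top mod 25: now compute (21/25).
Reciprocity: 21 ≡ 1 and 25 ≡ 1 (mod 4), so (21/25) = +(25/21).
Reduce top mod 21: now compute (4/21).
Pull out 2^2: since 21 ≡ 5 (mod 8), (2/21) = -1, so (2/21)^2 = +1.
Reached (1/21) = 1. Collecting the sign flips along the way, the symbol is +1.

1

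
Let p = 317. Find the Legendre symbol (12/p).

-1

Euler's criterion: (12/317) ≡ 12^158 (mod 317).
12^2 ≡ 144 (mod 317)
12^4 ≡ 131 (mod 317)
12^8 ≡ 43 (mod 317)
12^16 ≡ 264 (mod 317)
12^32 ≡ 273 (mod 317)
12^64 ≡ 34 (mod 317)
12^128 ≡ 205 (mod 317)
12^158 = 12^(128+16+8+4+2) ≡ 316 (mod 317).
Result is 316 ≡ −1, so (12/317) = −1.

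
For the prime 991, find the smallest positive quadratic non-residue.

3

(2/991) = +1, so 2 is a residue.
(3/991) = −1, so 3 is the smallest positive non-residue mod 991.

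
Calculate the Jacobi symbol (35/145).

0

Reciprocity: 35 ≡ 3 and 145 ≡ 1 (mod 4), so (35/145) = +(145/35).
Reduce top mod 35: now compute (5/35).
Reciprocity: 5 ≡ 1 and 35 ≡ 3 (mod 4), so (5/35) = +(35/5).
Reduce top mod 5: now compute (0/5).
Top reduces to 0: gcd > 1, so the symbol is 0.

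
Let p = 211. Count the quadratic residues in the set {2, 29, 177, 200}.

(2/211) = -1 → non-residue.
(29/211) = -1 → non-residue.
(177/211) = -1 → non-residue.
(200/211) = -1 → non-residue.
Total quadratic residues among the 4: 0.

0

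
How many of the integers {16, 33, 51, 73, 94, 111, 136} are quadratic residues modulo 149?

3

(16/149) = +1 → QR.
(33/149) = +1 → QR.
(51/149) = -1 → non-residue.
(73/149) = +1 → QR.
(94/149) = -1 → non-residue.
(111/149) = -1 → non-residue.
(136/149) = -1 → non-residue.
Total quadratic residues among the 7: 3.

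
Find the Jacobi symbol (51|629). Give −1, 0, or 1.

Reciprocity: 51 ≡ 3 and 629 ≡ 1 (mod 4), so (51/629) = +(629/51).
Reduce top mod 51: now compute (17/51).
Reciprocity: 17 ≡ 1 and 51 ≡ 3 (mod 4), so (17/51) = +(51/17).
Reduce top mod 17: now compute (0/17).
Top reduces to 0: gcd > 1, so the symbol is 0.

0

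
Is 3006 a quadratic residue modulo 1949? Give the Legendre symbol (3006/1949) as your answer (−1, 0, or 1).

-1

First reduce: 3006 ≡ 1057 (mod 1949).
Reciprocity: 1057 ≡ 1 and 1949 ≡ 1 (mod 4), so (1057/1949) = +(1949/1057).
Reduce top mod 1057: now compute (892/1057).
Pull out 2^2: since 1057 ≡ 1 (mod 8), (2/1057) = +1, so (2/1057)^2 = +1.
Reciprocity: 223 ≡ 3 and 1057 ≡ 1 (mod 4), so (223/1057) = +(1057/223).
Reduce top mod 223: now compute (165/223).
Reciprocity: 165 ≡ 1 and 223 ≡ 3 (mod 4), so (165/223) = +(223/165).
Reduce top mod 165: now compute (58/165).
Pull out 2: since 165 ≡ 5 (mod 8), (2/165) = -1.
Reciprocity: 29 ≡ 1 and 165 ≡ 1 (mod 4), so (29/165) = +(165/29).
Reduce top mod 29: now compute (20/29).
Pull out 2^2: since 29 ≡ 5 (mod 8), (2/29) = -1, so (2/29)^2 = +1.
Reciprocity: 5 ≡ 1 and 29 ≡ 1 (mod 4), so (5/29) = +(29/5).
Reduce top mod 5: now compute (4/5).
Pull out 2^2: since 5 ≡ 5 (mod 8), (2/5) = -1, so (2/5)^2 = +1.
Reached (1/5) = 1. Collecting the sign flips along the way, the symbol is -1.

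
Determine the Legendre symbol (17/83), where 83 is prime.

Euler's criterion: (17/83) ≡ 17^41 (mod 83).
17^2 ≡ 40 (mod 83)
17^4 ≡ 23 (mod 83)
17^8 ≡ 31 (mod 83)
17^16 ≡ 48 (mod 83)
17^32 ≡ 63 (mod 83)
17^41 = 17^(32+8+1) ≡ 1 (mod 83).
Result is 1, so (17/83) = 1.

1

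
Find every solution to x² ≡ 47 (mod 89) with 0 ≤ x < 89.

89 ≡ 1 (mod 4), so we find a root by search.
Trying successive values, 15² = 225 ≡ 47 (mod 89). The other root is 89 − 15 = 74.

15, 74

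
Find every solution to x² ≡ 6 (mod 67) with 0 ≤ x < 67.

Since 67 ≡ 3 (mod 4), a square root of 6 is 6^((67+1)/4) = 6^17 mod 67.
Repeated squaring: 6^2≡36, 6^4≡23, 6^8≡60, 6^16≡49 (mod 67).
6^17 = 6^(16+1) ≡ 26 (mod 67).
Check: 26² = 676 ≡ 6 (mod 67). The two roots are 26 and 41.

26, 41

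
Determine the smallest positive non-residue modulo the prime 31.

(2/31) = +1, so 2 is a residue.
(3/31) = −1, so 3 is the smallest positive non-residue mod 31.

3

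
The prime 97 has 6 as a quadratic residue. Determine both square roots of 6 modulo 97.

97 ≡ 1 (mod 4), so we find a root by search.
Trying successive values, 43² = 1849 ≡ 6 (mod 97). The other root is 97 − 43 = 54.

43, 54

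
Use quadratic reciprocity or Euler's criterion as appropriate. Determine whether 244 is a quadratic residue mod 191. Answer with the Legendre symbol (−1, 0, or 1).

First reduce: 244 ≡ 53 (mod 191).
Reciprocity: 53 ≡ 1 and 191 ≡ 3 (mod 4), so (53/191) = +(191/53).
Reduce top mod 53: now compute (32/53).
Pull out 2^5: since 53 ≡ 5 (mod 8), (2/53) = -1, so (2/53)^5 = -1.
Reached (1/53) = 1. Collecting the sign flips along the way, the symbol is -1.

-1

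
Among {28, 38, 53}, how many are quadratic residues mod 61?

0

(28/61) = -1 → non-residue.
(38/61) = -1 → non-residue.
(53/61) = -1 → non-residue.
Total quadratic residues among the 3: 0.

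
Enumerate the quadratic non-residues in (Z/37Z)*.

Square k = 1,…,18 (k and 37−k give the same square):
1²=1, 2²=4, 3²=9, 4²=16, 5²=25, 6²=36, 7²≡12, 8²≡27, 9²≡7, 10²≡26, 11²≡10, 12²≡33, 13²≡21, 14²≡11, 15²≡3, 16²≡34, 17²≡30, 18²≡28 (mod 37).
The residues are {1, 3, 4, 7, 9, 10, 11, 12, 16, 21, 25, 26, 27, 28, 30, 33, 34, 36}; the non-residues are the remaining 18 nonzero classes.

2,5,6,8,13,14,15,17,18,19,20,22,23,24,29,31,32,35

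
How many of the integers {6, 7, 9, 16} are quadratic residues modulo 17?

(6/17) = -1 → non-residue.
(7/17) = -1 → non-residue.
(9/17) = +1 → QR.
(16/17) = +1 → QR.
Total quadratic residues among the 4: 2.

2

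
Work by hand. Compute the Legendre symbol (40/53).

1

Euler's criterion: (40/53) ≡ 40^26 (mod 53).
40^2 ≡ 10 (mod 53)
40^4 ≡ 47 (mod 53)
40^8 ≡ 36 (mod 53)
40^16 ≡ 24 (mod 53)
40^26 = 40^(16+8+2) ≡ 1 (mod 53).
Result is 1, so (40/53) = 1.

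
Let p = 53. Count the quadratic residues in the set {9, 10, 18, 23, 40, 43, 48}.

(9/53) = +1 → QR.
(10/53) = +1 → QR.
(18/53) = -1 → non-residue.
(23/53) = -1 → non-residue.
(40/53) = +1 → QR.
(43/53) = +1 → QR.
(48/53) = -1 → non-residue.
Total quadratic residues among the 7: 4.

4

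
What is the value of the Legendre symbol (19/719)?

Euler's criterion: (19/719) ≡ 19^359 (mod 719).
19^2 ≡ 361 (mod 719)
19^4 ≡ 182 (mod 719)
19^8 ≡ 50 (mod 719)
19^16 ≡ 343 (mod 719)
19^32 ≡ 452 (mod 719)
19^64 ≡ 108 (mod 719)
19^128 ≡ 160 (mod 719)
19^256 ≡ 435 (mod 719)
19^359 = 19^(256+64+32+4+2+1) ≡ 718 (mod 719).
Result is 718 ≡ −1, so (19/719) = −1.

-1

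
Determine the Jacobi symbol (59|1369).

Reciprocity: 59 ≡ 3 and 1369 ≡ 1 (mod 4), so (59/1369) = +(1369/59).
Reduce top mod 59: now compute (12/59).
Pull out 2^2: since 59 ≡ 3 (mod 8), (2/59) = -1, so (2/59)^2 = +1.
Reciprocity: 3 ≡ 3 and 59 ≡ 3 (mod 4), so (3/59) = −(59/3).
Reduce top mod 3: now compute (2/3).
Pull out 2: since 3 ≡ 3 (mod 8), (2/3) = -1.
Reached (1/3) = 1. Collecting the sign flips along the way, the symbol is +1.

1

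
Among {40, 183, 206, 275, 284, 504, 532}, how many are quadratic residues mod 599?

3

(40/599) = +1 → QR.
(183/599) = -1 → non-residue.
(206/599) = +1 → QR.
(275/599) = -1 → non-residue.
(284/599) = +1 → QR.
(504/599) = -1 → non-residue.
(532/599) = -1 → non-residue.
Total quadratic residues among the 7: 3.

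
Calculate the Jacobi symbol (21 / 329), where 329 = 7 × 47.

Reciprocity: 21 ≡ 1 and 329 ≡ 1 (mod 4), so (21/329) = +(329/21).
Reduce top mod 21: now compute (14/21).
Pull out 2: since 21 ≡ 5 (mod 8), (2/21) = -1.
Reciprocity: 7 ≡ 3 and 21 ≡ 1 (mod 4), so (7/21) = +(21/7).
Reduce top mod 7: now compute (0/7).
Top reduces to 0: gcd > 1, so the symbol is 0.

0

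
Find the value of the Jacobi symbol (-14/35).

First reduce: -14 ≡ 21 (mod 35).
Reciprocity: 21 ≡ 1 and 35 ≡ 3 (mod 4), so (21/35) = +(35/21).
Reduce top mod 21: now compute (14/21).
Pull out 2: since 21 ≡ 5 (mod 8), (2/21) = -1.
Reciprocity: 7 ≡ 3 and 21 ≡ 1 (mod 4), so (7/21) = +(21/7).
Reduce top mod 7: now compute (0/7).
Top reduces to 0: gcd > 1, so the symbol is 0.

0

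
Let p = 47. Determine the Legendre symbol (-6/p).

Euler's criterion: (-6/47) ≡ 41^23 (mod 47).
41^2 ≡ 36 (mod 47)
41^4 ≡ 27 (mod 47)
41^8 ≡ 24 (mod 47)
41^16 ≡ 12 (mod 47)
41^23 = 41^(16+4+2+1) ≡ 46 (mod 47).
Result is 46 ≡ −1, so (-6/47) = −1.

-1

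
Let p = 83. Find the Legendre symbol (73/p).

Euler's criterion: (73/83) ≡ 73^41 (mod 83).
73^2 ≡ 17 (mod 83)
73^4 ≡ 40 (mod 83)
73^8 ≡ 23 (mod 83)
73^16 ≡ 31 (mod 83)
73^32 ≡ 48 (mod 83)
73^41 = 73^(32+8+1) ≡ 82 (mod 83).
Result is 82 ≡ −1, so (73/83) = −1.

-1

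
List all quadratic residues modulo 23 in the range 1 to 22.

Square k = 1,…,11 (k and 23−k give the same square):
1²=1, 2²=4, 3²=9, 4²=16, 5²≡2, 6²≡13, 7²≡3, 8²≡18, 9²≡12, 10²≡8, 11²≡6 (mod 23).
So the quadratic residues mod 23 are {1, 2, 3, 4, 6, 8, 9, 12, 13, 16, 18}.

1,2,3,4,6,8,9,12,13,16,18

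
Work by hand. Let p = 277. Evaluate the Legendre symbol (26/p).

Euler's criterion: (26/277) ≡ 26^138 (mod 277).
26^2 ≡ 122 (mod 277)
26^4 ≡ 203 (mod 277)
26^8 ≡ 213 (mod 277)
26^16 ≡ 218 (mod 277)
26^32 ≡ 157 (mod 277)
26^64 ≡ 273 (mod 277)
26^128 ≡ 16 (mod 277)
26^138 = 26^(128+8+2) ≡ 276 (mod 277).
Result is 276 ≡ −1, so (26/277) = −1.

-1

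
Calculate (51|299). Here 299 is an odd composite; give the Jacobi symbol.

Reciprocity: 51 ≡ 3 and 299 ≡ 3 (mod 4), so (51/299) = −(299/51).
Reduce top mod 51: now compute (44/51).
Pull out 2^2: since 51 ≡ 3 (mod 8), (2/51) = -1, so (2/51)^2 = +1.
Reciprocity: 11 ≡ 3 and 51 ≡ 3 (mod 4), so (11/51) = −(51/11).
Reduce top mod 11: now compute (7/11).
Reciprocity: 7 ≡ 3 and 11 ≡ 3 (mod 4), so (7/11) = −(11/7).
Reduce top mod 7: now compute (4/7).
Pull out 2^2: since 7 ≡ 7 (mod 8), (2/7) = +1, so (2/7)^2 = +1.
Reached (1/7) = 1. Collecting the sign flips along the way, the symbol is -1.

-1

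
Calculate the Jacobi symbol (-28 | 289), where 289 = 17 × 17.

1

First reduce: -28 ≡ 261 (mod 289).
Reciprocity: 261 ≡ 1 and 289 ≡ 1 (mod 4), so (261/289) = +(289/261).
Reduce top mod 261: now compute (28/261).
Pull out 2^2: since 261 ≡ 5 (mod 8), (2/261) = -1, so (2/261)^2 = +1.
Reciprocity: 7 ≡ 3 and 261 ≡ 1 (mod 4), so (7/261) = +(261/7).
Reduce top mod 7: now compute (2/7).
Pull out 2: since 7 ≡ 7 (mod 8), (2/7) = +1.
Reached (1/7) = 1. Collecting the sign flips along the way, the symbol is +1.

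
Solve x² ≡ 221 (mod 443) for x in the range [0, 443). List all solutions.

211, 232

Since 443 ≡ 3 (mod 4), a square root of 221 is 221^((443+1)/4) = 221^111 mod 443.
Repeated squaring: 221^2≡111, 221^4≡360, 221^8≡244, 221^16≡174, 221^32≡152, 221^64≡68 (mod 443).
221^111 = 221^(64+32+8+4+2+1) ≡ 232 (mod 443).
Check: 232² = 53824 ≡ 221 (mod 443). The two roots are 211 and 232.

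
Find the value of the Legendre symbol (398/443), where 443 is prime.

Pull out 2: since 443 ≡ 3 (mod 8), (2/443) = -1.
Reciprocity: 199 ≡ 3 and 443 ≡ 3 (mod 4), so (199/443) = −(443/199).
Reduce top mod 199: now compute (45/199).
Reciprocity: 45 ≡ 1 and 199 ≡ 3 (mod 4), so (45/199) = +(199/45).
Reduce top mod 45: now compute (19/45).
Reciprocity: 19 ≡ 3 and 45 ≡ 1 (mod 4), so (19/45) = +(45/19).
Reduce top mod 19: now compute (7/19).
Reciprocity: 7 ≡ 3 and 19 ≡ 3 (mod 4), so (7/19) = −(19/7).
Reduce top mod 7: now compute (5/7).
Reciprocity: 5 ≡ 1 and 7 ≡ 3 (mod 4), so (5/7) = +(7/5).
Reduce top mod 5: now compute (2/5).
Pull out 2: since 5 ≡ 5 (mod 8), (2/5) = -1.
Reached (1/5) = 1. Collecting the sign flips along the way, the symbol is +1.

1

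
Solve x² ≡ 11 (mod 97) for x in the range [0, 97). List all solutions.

97 ≡ 1 (mod 4), so we find a root by search.
Trying successive values, 37² = 1369 ≡ 11 (mod 97). The other root is 97 − 37 = 60.

37, 60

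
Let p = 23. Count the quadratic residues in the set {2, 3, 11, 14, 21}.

2

(2/23) = +1 → QR.
(3/23) = +1 → QR.
(11/23) = -1 → non-residue.
(14/23) = -1 → non-residue.
(21/23) = -1 → non-residue.
Total quadratic residues among the 5: 2.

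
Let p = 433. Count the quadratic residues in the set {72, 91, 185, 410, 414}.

1

(72/433) = +1 → QR.
(91/433) = -1 → non-residue.
(185/433) = -1 → non-residue.
(410/433) = -1 → non-residue.
(414/433) = -1 → non-residue.
Total quadratic residues among the 5: 1.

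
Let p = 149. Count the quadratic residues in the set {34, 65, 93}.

0

(34/149) = -1 → non-residue.
(65/149) = -1 → non-residue.
(93/149) = -1 → non-residue.
Total quadratic residues among the 3: 0.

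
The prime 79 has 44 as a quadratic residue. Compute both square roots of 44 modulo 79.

Since 79 ≡ 3 (mod 4), a square root of 44 is 44^((79+1)/4) = 44^20 mod 79.
Repeated squaring: 44^2≡40, 44^4≡20, 44^8≡5, 44^16≡25 (mod 79).
44^20 = 44^(16+4) ≡ 26 (mod 79).
Check: 26² = 676 ≡ 44 (mod 79). The two roots are 26 and 53.

26, 53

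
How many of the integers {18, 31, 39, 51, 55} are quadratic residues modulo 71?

1

(18/71) = +1 → QR.
(31/71) = -1 → non-residue.
(39/71) = -1 → non-residue.
(51/71) = -1 → non-residue.
(55/71) = -1 → non-residue.
Total quadratic residues among the 5: 1.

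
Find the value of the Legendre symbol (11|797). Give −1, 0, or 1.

1

Reciprocity: 11 ≡ 3 and 797 ≡ 1 (mod 4), so (11/797) = +(797/11).
Reduce top mod 11: now compute (5/11).
Reciprocity: 5 ≡ 1 and 11 ≡ 3 (mod 4), so (5/11) = +(11/5).
Reduce top mod 5: now compute (1/5).
Reached (1/5) = 1. Collecting the sign flips along the way, the symbol is +1.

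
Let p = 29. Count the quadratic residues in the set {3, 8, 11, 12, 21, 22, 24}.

(3/29) = -1 → non-residue.
(8/29) = -1 → non-residue.
(11/29) = -1 → non-residue.
(12/29) = -1 → non-residue.
(21/29) = -1 → non-residue.
(22/29) = +1 → QR.
(24/29) = +1 → QR.
Total quadratic residues among the 7: 2.

2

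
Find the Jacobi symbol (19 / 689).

Reciprocity: 19 ≡ 3 and 689 ≡ 1 (mod 4), so (19/689) = +(689/19).
Reduce top mod 19: now compute (5/19).
Reciprocity: 5 ≡ 1 and 19 ≡ 3 (mod 4), so (5/19) = +(19/5).
Reduce top mod 5: now compute (4/5).
Pull out 2^2: since 5 ≡ 5 (mod 8), (2/5) = -1, so (2/5)^2 = +1.
Reached (1/5) = 1. Collecting the sign flips along the way, the symbol is +1.

1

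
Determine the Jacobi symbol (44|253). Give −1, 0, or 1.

0

Pull out 2^2: since 253 ≡ 5 (mod 8), (2/253) = -1, so (2/253)^2 = +1.
Reciprocity: 11 ≡ 3 and 253 ≡ 1 (mod 4), so (11/253) = +(253/11).
Reduce top mod 11: now compute (0/11).
Top reduces to 0: gcd > 1, so the symbol is 0.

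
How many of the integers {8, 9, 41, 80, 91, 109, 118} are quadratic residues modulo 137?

4

(8/137) = +1 → QR.
(9/137) = +1 → QR.
(41/137) = -1 → non-residue.
(80/137) = -1 → non-residue.
(91/137) = -1 → non-residue.
(109/137) = +1 → QR.
(118/137) = +1 → QR.
Total quadratic residues among the 7: 4.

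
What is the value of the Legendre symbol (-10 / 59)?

1

First reduce: -10 ≡ 49 (mod 59).
Reciprocity: 49 ≡ 1 and 59 ≡ 3 (mod 4), so (49/59) = +(59/49).
Reduce top mod 49: now compute (10/49).
Pull out 2: since 49 ≡ 1 (mod 8), (2/49) = +1.
Reciprocity: 5 ≡ 1 and 49 ≡ 1 (mod 4), so (5/49) = +(49/5).
Reduce top mod 5: now compute (4/5).
Pull out 2^2: since 5 ≡ 5 (mod 8), (2/5) = -1, so (2/5)^2 = +1.
Reached (1/5) = 1. Collecting the sign flips along the way, the symbol is +1.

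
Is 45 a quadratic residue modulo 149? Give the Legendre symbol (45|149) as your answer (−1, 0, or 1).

1

Reciprocity: 45 ≡ 1 and 149 ≡ 1 (mod 4), so (45/149) = +(149/45).
Reduce top mod 45: now compute (14/45).
Pull out 2: since 45 ≡ 5 (mod 8), (2/45) = -1.
Reciprocity: 7 ≡ 3 and 45 ≡ 1 (mod 4), so (7/45) = +(45/7).
Reduce top mod 7: now compute (3/7).
Reciprocity: 3 ≡ 3 and 7 ≡ 3 (mod 4), so (3/7) = −(7/3).
Reduce top mod 3: now compute (1/3).
Reached (1/3) = 1. Collecting the sign flips along the way, the symbol is +1.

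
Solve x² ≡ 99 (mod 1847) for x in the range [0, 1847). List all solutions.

701, 1146

Since 1847 ≡ 3 (mod 4), a square root of 99 is 99^((1847+1)/4) = 99^462 mod 1847.
Repeated squaring: 99^2≡566, 99^4≡825, 99^8≡929, 99^16≡492, 99^32≡107, 99^64≡367, 99^128≡1705, 99^256≡1694 (mod 1847).
99^462 = 99^(256+128+64+8+4+2) ≡ 701 (mod 1847).
Check: 701² = 491401 ≡ 99 (mod 1847). The two roots are 701 and 1146.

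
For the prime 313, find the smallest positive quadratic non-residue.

(2/313) = +1, so 2 is a residue.
(3/313) = +1, so 3 is a residue.
(4/313) = +1, so 4 is a residue.
(5/313) = −1, so 5 is the smallest positive non-residue mod 313.

5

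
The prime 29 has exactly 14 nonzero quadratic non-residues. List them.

2,3,8,10,11,12,14,15,17,18,19,21,26,27

Square k = 1,…,14 (k and 29−k give the same square):
1²=1, 2²=4, 3²=9, 4²=16, 5²=25, 6²≡7, 7²≡20, 8²≡6, 9²≡23, 10²≡13, 11²≡5, 12²≡28, 13²≡24, 14²≡22 (mod 29).
The residues are {1, 4, 5, 6, 7, 9, 13, 16, 20, 22, 23, 24, 25, 28}; the non-residues are the remaining 14 nonzero classes.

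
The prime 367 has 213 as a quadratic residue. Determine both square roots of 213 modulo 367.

41, 326

Since 367 ≡ 3 (mod 4), a square root of 213 is 213^((367+1)/4) = 213^92 mod 367.
Repeated squaring: 213^2≡228, 213^4≡237, 213^8≡18, 213^16≡324, 213^32≡14, 213^64≡196 (mod 367).
213^92 = 213^(64+16+8+4) ≡ 41 (mod 367).
Check: 41² = 1681 ≡ 213 (mod 367). The two roots are 41 and 326.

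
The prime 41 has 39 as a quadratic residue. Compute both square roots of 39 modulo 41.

41 ≡ 1 (mod 4), so we find a root by search.
Trying successive values, 11² = 121 ≡ 39 (mod 41). The other root is 41 − 11 = 30.

11, 30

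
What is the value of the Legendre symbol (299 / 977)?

1

Reciprocity: 299 ≡ 3 and 977 ≡ 1 (mod 4), so (299/977) = +(977/299).
Reduce top mod 299: now compute (80/299).
Pull out 2^4: since 299 ≡ 3 (mod 8), (2/299) = -1, so (2/299)^4 = +1.
Reciprocity: 5 ≡ 1 and 299 ≡ 3 (mod 4), so (5/299) = +(299/5).
Reduce top mod 5: now compute (4/5).
Pull out 2^2: since 5 ≡ 5 (mod 8), (2/5) = -1, so (2/5)^2 = +1.
Reached (1/5) = 1. Collecting the sign flips along the way, the symbol is +1.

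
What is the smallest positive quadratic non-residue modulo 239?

7

(2/239) = +1, so 2 is a residue.
(3/239) = +1, so 3 is a residue.
(4/239) = +1, so 4 is a residue.
(5/239) = +1, so 5 is a residue.
(6/239) = +1, so 6 is a residue.
(7/239) = −1, so 7 is the smallest positive non-residue mod 239.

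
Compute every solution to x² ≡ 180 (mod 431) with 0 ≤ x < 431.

207, 224

Since 431 ≡ 3 (mod 4), a square root of 180 is 180^((431+1)/4) = 180^108 mod 431.
Repeated squaring: 180^2≡75, 180^4≡22, 180^8≡53, 180^16≡223, 180^32≡164, 180^64≡174 (mod 431).
180^108 = 180^(64+32+8+4) ≡ 207 (mod 431).
Check: 207² = 42849 ≡ 180 (mod 431). The two roots are 207 and 224.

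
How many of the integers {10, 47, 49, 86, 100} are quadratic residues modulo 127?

3

(10/127) = -1 → non-residue.
(47/127) = +1 → QR.
(49/127) = +1 → QR.
(86/127) = -1 → non-residue.
(100/127) = +1 → QR.
Total quadratic residues among the 5: 3.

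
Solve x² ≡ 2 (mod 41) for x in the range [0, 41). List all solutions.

17, 24

41 ≡ 1 (mod 4), so we find a root by search.
Trying successive values, 17² = 289 ≡ 2 (mod 41). The other root is 41 − 17 = 24.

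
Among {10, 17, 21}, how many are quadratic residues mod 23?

(10/23) = -1 → non-residue.
(17/23) = -1 → non-residue.
(21/23) = -1 → non-residue.
Total quadratic residues among the 3: 0.

0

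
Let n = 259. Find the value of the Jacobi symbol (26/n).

-1

Pull out 2: since 259 ≡ 3 (mod 8), (2/259) = -1.
Reciprocity: 13 ≡ 1 and 259 ≡ 3 (mod 4), so (13/259) = +(259/13).
Reduce top mod 13: now compute (12/13).
Pull out 2^2: since 13 ≡ 5 (mod 8), (2/13) = -1, so (2/13)^2 = +1.
Reciprocity: 3 ≡ 3 and 13 ≡ 1 (mod 4), so (3/13) = +(13/3).
Reduce top mod 3: now compute (1/3).
Reached (1/3) = 1. Collecting the sign flips along the way, the symbol is -1.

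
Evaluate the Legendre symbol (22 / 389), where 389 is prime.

Pull out 2: since 389 ≡ 5 (mod 8), (2/389) = -1.
Reciprocity: 11 ≡ 3 and 389 ≡ 1 (mod 4), so (11/389) = +(389/11).
Reduce top mod 11: now compute (4/11).
Pull out 2^2: since 11 ≡ 3 (mod 8), (2/11) = -1, so (2/11)^2 = +1.
Reached (1/11) = 1. Collecting the sign flips along the way, the symbol is -1.

-1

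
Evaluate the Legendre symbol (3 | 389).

-1

Reciprocity: 3 ≡ 3 and 389 ≡ 1 (mod 4), so (3/389) = +(389/3).
Reduce top mod 3: now compute (2/3).
Pull out 2: since 3 ≡ 3 (mod 8), (2/3) = -1.
Reached (1/3) = 1. Collecting the sign flips along the way, the symbol is -1.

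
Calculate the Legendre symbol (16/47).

Pull out 2^4: since 47 ≡ 7 (mod 8), (2/47) = +1, so (2/47)^4 = +1.
Reached (1/47) = 1. Collecting the sign flips along the way, the symbol is +1.

1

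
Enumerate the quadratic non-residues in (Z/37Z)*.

2,5,6,8,13,14,15,17,18,19,20,22,23,24,29,31,32,35

Square k = 1,…,18 (k and 37−k give the same square):
1²=1, 2²=4, 3²=9, 4²=16, 5²=25, 6²=36, 7²≡12, 8²≡27, 9²≡7, 10²≡26, 11²≡10, 12²≡33, 13²≡21, 14²≡11, 15²≡3, 16²≡34, 17²≡30, 18²≡28 (mod 37).
The residues are {1, 3, 4, 7, 9, 10, 11, 12, 16, 21, 25, 26, 27, 28, 30, 33, 34, 36}; the non-residues are the remaining 18 nonzero classes.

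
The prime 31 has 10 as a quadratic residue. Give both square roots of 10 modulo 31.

14, 17

Since 31 ≡ 3 (mod 4), a square root of 10 is 10^((31+1)/4) = 10^8 mod 31.
Repeated squaring: 10^2≡7, 10^4≡18, 10^8≡14 (mod 31).
10^8 = 10^(8) ≡ 14 (mod 31).
Check: 14² = 196 ≡ 10 (mod 31). The two roots are 14 and 17.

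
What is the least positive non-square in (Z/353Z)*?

3

(2/353) = +1, so 2 is a residue.
(3/353) = −1, so 3 is the smallest positive non-residue mod 353.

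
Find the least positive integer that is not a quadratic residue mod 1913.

3

(2/1913) = +1, so 2 is a residue.
(3/1913) = −1, so 3 is the smallest positive non-residue mod 1913.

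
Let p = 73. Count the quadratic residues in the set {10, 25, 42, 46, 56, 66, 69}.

3

(10/73) = -1 → non-residue.
(25/73) = +1 → QR.
(42/73) = -1 → non-residue.
(46/73) = +1 → QR.
(56/73) = -1 → non-residue.
(66/73) = -1 → non-residue.
(69/73) = +1 → QR.
Total quadratic residues among the 7: 3.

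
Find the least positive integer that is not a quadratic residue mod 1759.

3

(2/1759) = +1, so 2 is a residue.
(3/1759) = −1, so 3 is the smallest positive non-residue mod 1759.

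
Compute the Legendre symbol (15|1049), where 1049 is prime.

-1

Euler's criterion: (15/1049) ≡ 15^524 (mod 1049).
15^2 ≡ 225 (mod 1049)
15^4 ≡ 273 (mod 1049)
15^8 ≡ 50 (mod 1049)
15^16 ≡ 402 (mod 1049)
15^32 ≡ 58 (mod 1049)
15^64 ≡ 217 (mod 1049)
15^128 ≡ 933 (mod 1049)
15^256 ≡ 868 (mod 1049)
15^512 ≡ 242 (mod 1049)
15^524 = 15^(512+8+4) ≡ 1048 (mod 1049).
Result is 1048 ≡ −1, so (15/1049) = −1.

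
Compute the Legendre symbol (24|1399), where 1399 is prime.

-1

Pull out 2^3: since 1399 ≡ 7 (mod 8), (2/1399) = +1, so (2/1399)^3 = +1.
Reciprocity: 3 ≡ 3 and 1399 ≡ 3 (mod 4), so (3/1399) = −(1399/3).
Reduce top mod 3: now compute (1/3).
Reached (1/3) = 1. Collecting the sign flips along the way, the symbol is -1.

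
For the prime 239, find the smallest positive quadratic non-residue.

7

(2/239) = +1, so 2 is a residue.
(3/239) = +1, so 3 is a residue.
(4/239) = +1, so 4 is a residue.
(5/239) = +1, so 5 is a residue.
(6/239) = +1, so 6 is a residue.
(7/239) = −1, so 7 is the smallest positive non-residue mod 239.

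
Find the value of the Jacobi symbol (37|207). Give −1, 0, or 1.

-1

Reciprocity: 37 ≡ 1 and 207 ≡ 3 (mod 4), so (37/207) = +(207/37).
Reduce top mod 37: now compute (22/37).
Pull out 2: since 37 ≡ 5 (mod 8), (2/37) = -1.
Reciprocity: 11 ≡ 3 and 37 ≡ 1 (mod 4), so (11/37) = +(37/11).
Reduce top mod 11: now compute (4/11).
Pull out 2^2: since 11 ≡ 3 (mod 8), (2/11) = -1, so (2/11)^2 = +1.
Reached (1/11) = 1. Collecting the sign flips along the way, the symbol is -1.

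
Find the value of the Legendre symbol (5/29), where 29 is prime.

Reciprocity: 5 ≡ 1 and 29 ≡ 1 (mod 4), so (5/29) = +(29/5).
Reduce top mod 5: now compute (4/5).
Pull out 2^2: since 5 ≡ 5 (mod 8), (2/5) = -1, so (2/5)^2 = +1.
Reached (1/5) = 1. Collecting the sign flips along the way, the symbol is +1.

1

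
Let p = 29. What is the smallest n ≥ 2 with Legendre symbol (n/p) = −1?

2

(2/29) = −1, so 2 is the smallest positive non-residue mod 29.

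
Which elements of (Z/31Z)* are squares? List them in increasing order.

Square k = 1,…,15 (k and 31−k give the same square):
1²=1, 2²=4, 3²=9, 4²=16, 5²=25, 6²≡5, 7²≡18, 8²≡2, 9²≡19, 10²≡7, 11²≡28, 12²≡20, 13²≡14, 14²≡10, 15²≡8 (mod 31).
So the quadratic residues mod 31 are {1, 2, 4, 5, 7, 8, 9, 10, 14, 16, 18, 19, 20, 25, 28}.

1, 2, 4, 5, 7, 8, 9, 10, 14, 16, 18, 19, 20, 25, 28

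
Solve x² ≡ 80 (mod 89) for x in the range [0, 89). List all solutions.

13, 76

89 ≡ 1 (mod 4), so we find a root by search.
Trying successive values, 13² = 169 ≡ 80 (mod 89). The other root is 89 − 13 = 76.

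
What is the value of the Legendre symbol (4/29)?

Euler's criterion: (4/29) ≡ 4^14 (mod 29).
4^2 ≡ 16 (mod 29)
4^4 ≡ 24 (mod 29)
4^8 ≡ 25 (mod 29)
4^14 = 4^(8+4+2) ≡ 1 (mod 29).
Result is 1, so (4/29) = 1.

1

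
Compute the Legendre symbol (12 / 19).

-1

Euler's criterion: (12/19) ≡ 12^9 (mod 19).
12^2 ≡ 11 (mod 19)
12^4 ≡ 7 (mod 19)
12^8 ≡ 11 (mod 19)
12^9 = 12^(8+1) ≡ 18 (mod 19).
Result is 18 ≡ −1, so (12/19) = −1.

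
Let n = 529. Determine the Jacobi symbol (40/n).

1

Pull out 2^3: since 529 ≡ 1 (mod 8), (2/529) = +1, so (2/529)^3 = +1.
Reciprocity: 5 ≡ 1 and 529 ≡ 1 (mod 4), so (5/529) = +(529/5).
Reduce top mod 5: now compute (4/5).
Pull out 2^2: since 5 ≡ 5 (mod 8), (2/5) = -1, so (2/5)^2 = +1.
Reached (1/5) = 1. Collecting the sign flips along the way, the symbol is +1.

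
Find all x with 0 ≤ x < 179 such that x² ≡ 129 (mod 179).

32, 147

Since 179 ≡ 3 (mod 4), a square root of 129 is 129^((179+1)/4) = 129^45 mod 179.
Repeated squaring: 129^2≡173, 129^4≡36, 129^8≡43, 129^16≡59, 129^32≡80 (mod 179).
129^45 = 129^(32+8+4+1) ≡ 147 (mod 179).
Check: 147² = 21609 ≡ 129 (mod 179). The two roots are 32 and 147.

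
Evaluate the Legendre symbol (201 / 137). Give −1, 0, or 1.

1

Euler's criterion: (201/137) ≡ 64^68 (mod 137).
64^2 ≡ 123 (mod 137)
64^4 ≡ 59 (mod 137)
64^8 ≡ 56 (mod 137)
64^16 ≡ 122 (mod 137)
64^32 ≡ 88 (mod 137)
64^64 ≡ 72 (mod 137)
64^68 = 64^(64+4) ≡ 1 (mod 137).
Result is 1, so (201/137) = 1.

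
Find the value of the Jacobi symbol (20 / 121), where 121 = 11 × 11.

1

Pull out 2^2: since 121 ≡ 1 (mod 8), (2/121) = +1, so (2/121)^2 = +1.
Reciprocity: 5 ≡ 1 and 121 ≡ 1 (mod 4), so (5/121) = +(121/5).
Reduce top mod 5: now compute (1/5).
Reached (1/5) = 1. Collecting the sign flips along the way, the symbol is +1.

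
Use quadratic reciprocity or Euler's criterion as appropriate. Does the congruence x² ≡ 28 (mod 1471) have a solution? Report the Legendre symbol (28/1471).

Pull out 2^2: since 1471 ≡ 7 (mod 8), (2/1471) = +1, so (2/1471)^2 = +1.
Reciprocity: 7 ≡ 3 and 1471 ≡ 3 (mod 4), so (7/1471) = −(1471/7).
Reduce top mod 7: now compute (1/7).
Reached (1/7) = 1. Collecting the sign flips along the way, the symbol is -1.

-1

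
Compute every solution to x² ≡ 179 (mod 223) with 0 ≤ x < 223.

25, 198

Since 223 ≡ 3 (mod 4), a square root of 179 is 179^((223+1)/4) = 179^56 mod 223.
Repeated squaring: 179^2≡152, 179^4≡135, 179^8≡162, 179^16≡153, 179^32≡217 (mod 223).
179^56 = 179^(32+16+8) ≡ 25 (mod 223).
Check: 25² = 625 ≡ 179 (mod 223). The two roots are 25 and 198.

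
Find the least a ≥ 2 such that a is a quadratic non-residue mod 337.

(2/337) = +1, so 2 is a residue.
(3/337) = +1, so 3 is a residue.
(4/337) = +1, so 4 is a residue.
(5/337) = −1, so 5 is the smallest positive non-residue mod 337.

5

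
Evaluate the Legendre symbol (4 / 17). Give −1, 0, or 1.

Euler's criterion: (4/17) ≡ 4^8 (mod 17).
4^2 ≡ 16 (mod 17)
4^4 ≡ 1 (mod 17)
4^8 ≡ 1 (mod 17)
4^8 = 4^(8) ≡ 1 (mod 17).
Result is 1, so (4/17) = 1.

1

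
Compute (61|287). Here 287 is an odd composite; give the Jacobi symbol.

Reciprocity: 61 ≡ 1 and 287 ≡ 3 (mod 4), so (61/287) = +(287/61).
Reduce top mod 61: now compute (43/61).
Reciprocity: 43 ≡ 3 and 61 ≡ 1 (mod 4), so (43/61) = +(61/43).
Reduce top mod 43: now compute (18/43).
Pull out 2: since 43 ≡ 3 (mod 8), (2/43) = -1.
Reciprocity: 9 ≡ 1 and 43 ≡ 3 (mod 4), so (9/43) = +(43/9).
Reduce top mod 9: now compute (7/9).
Reciprocity: 7 ≡ 3 and 9 ≡ 1 (mod 4), so (7/9) = +(9/7).
Reduce top mod 7: now compute (2/7).
Pull out 2: since 7 ≡ 7 (mod 8), (2/7) = +1.
Reached (1/7) = 1. Collecting the sign flips along the way, the symbol is -1.

-1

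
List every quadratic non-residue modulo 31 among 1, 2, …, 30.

Square k = 1,…,15 (k and 31−k give the same square):
1²=1, 2²=4, 3²=9, 4²=16, 5²=25, 6²≡5, 7²≡18, 8²≡2, 9²≡19, 10²≡7, 11²≡28, 12²≡20, 13²≡14, 14²≡10, 15²≡8 (mod 31).
The residues are {1, 2, 4, 5, 7, 8, 9, 10, 14, 16, 18, 19, 20, 25, 28}; the non-residues are the remaining 15 nonzero classes.

3, 6, 11, 12, 13, 15, 17, 21, 22, 23, 24, 26, 27, 29, 30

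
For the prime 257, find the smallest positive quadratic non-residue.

3

(2/257) = +1, so 2 is a residue.
(3/257) = −1, so 3 is the smallest positive non-residue mod 257.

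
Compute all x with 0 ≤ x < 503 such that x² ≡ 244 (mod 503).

Since 503 ≡ 3 (mod 4), a square root of 244 is 244^((503+1)/4) = 244^126 mod 503.
Repeated squaring: 244^2≡182, 244^4≡429, 244^8≡446, 244^16≡231, 244^32≡43, 244^64≡340 (mod 503).
244^126 = 244^(64+32+16+8+4+2) ≡ 99 (mod 503).
Check: 99² = 9801 ≡ 244 (mod 503). The two roots are 99 and 404.

99, 404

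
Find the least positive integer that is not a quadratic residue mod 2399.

11

(2/2399) = +1, so 2 is a residue.
(3/2399) = +1, so 3 is a residue.
(4/2399) = +1, so 4 is a residue.
(5/2399) = +1, so 5 is a residue.
(6/2399) = +1, so 6 is a residue.
(7/2399) = +1, so 7 is a residue.
(8/2399) = +1, so 8 is a residue.
(9/2399) = +1, so 9 is a residue.
(10/2399) = +1, so 10 is a residue.
(11/2399) = −1, so 11 is the smallest positive non-residue mod 2399.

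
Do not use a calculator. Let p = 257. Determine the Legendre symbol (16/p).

1

Pull out 2^4: since 257 ≡ 1 (mod 8), (2/257) = +1, so (2/257)^4 = +1.
Reached (1/257) = 1. Collecting the sign flips along the way, the symbol is +1.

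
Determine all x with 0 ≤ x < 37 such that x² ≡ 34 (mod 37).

37 ≡ 1 (mod 4), so we find a root by search.
Trying successive values, 16² = 256 ≡ 34 (mod 37). The other root is 37 − 16 = 21.

16, 21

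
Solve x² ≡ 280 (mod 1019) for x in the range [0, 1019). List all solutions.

66, 953

Since 1019 ≡ 3 (mod 4), a square root of 280 is 280^((1019+1)/4) = 280^255 mod 1019.
Repeated squaring: 280^2≡956, 280^4≡912, 280^8≡240, 280^16≡536, 280^32≡957, 280^64≡787, 280^128≡836 (mod 1019).
280^255 = 280^(128+64+32+16+8+4+2+1) ≡ 953 (mod 1019).
Check: 953² = 908209 ≡ 280 (mod 1019). The two roots are 66 and 953.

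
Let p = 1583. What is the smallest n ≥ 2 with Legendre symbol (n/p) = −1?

5

(2/1583) = +1, so 2 is a residue.
(3/1583) = +1, so 3 is a residue.
(4/1583) = +1, so 4 is a residue.
(5/1583) = −1, so 5 is the smallest positive non-residue mod 1583.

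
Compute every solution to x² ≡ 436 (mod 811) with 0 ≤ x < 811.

Since 811 ≡ 3 (mod 4), a square root of 436 is 436^((811+1)/4) = 436^203 mod 811.
Repeated squaring: 436^2≡322, 436^4≡687, 436^8≡778, 436^16≡278, 436^32≡239, 436^64≡351, 436^128≡740 (mod 811).
436^203 = 436^(128+64+8+2+1) ≡ 227 (mod 811).
Check: 227² = 51529 ≡ 436 (mod 811). The two roots are 227 and 584.

227, 584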